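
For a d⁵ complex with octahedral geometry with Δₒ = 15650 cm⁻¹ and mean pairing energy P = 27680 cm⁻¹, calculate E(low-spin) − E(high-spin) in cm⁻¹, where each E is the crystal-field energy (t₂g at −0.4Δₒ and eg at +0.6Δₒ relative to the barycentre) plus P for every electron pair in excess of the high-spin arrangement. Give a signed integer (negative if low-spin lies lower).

24060

In the high-spin limit (t₂g³ eg²) the orbital term is 0.0Δₒ = 0 cm⁻¹, with no excess pairing.
Low-spin t₂g⁵ eg⁰ gives -2.0Δₒ = -31300 cm⁻¹, but forming 2 extra pairs costs 2P = 55360 cm⁻¹, so E(LS) = -31300 + 55360 = 24060 cm⁻¹.
The difference is 24060 − (0) = 24060 cm⁻¹, so high-spin lies lower.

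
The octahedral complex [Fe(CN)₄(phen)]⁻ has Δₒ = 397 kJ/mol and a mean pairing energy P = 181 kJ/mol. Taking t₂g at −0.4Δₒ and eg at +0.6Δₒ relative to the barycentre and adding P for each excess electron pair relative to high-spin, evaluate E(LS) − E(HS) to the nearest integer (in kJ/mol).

Ligand charges: 4×(-1) from CN⁻ and 1×(+0) from phen sum to -4; with overall charge -1, Fe is +3.
Fe sits in group 8; removing 3 electrons leaves Fe³⁺ with 8 − 3 = 5 d electrons.
High-spin: t₂g³ eg², CFSE = 0.0Δₒ = 0 kJ/mol.
Low-spin t₂g⁵ eg⁰ gives -2.0Δₒ = -794 kJ/mol, but forming 2 extra pairs costs 2P = 362 kJ/mol, so E(LS) = -794 + 362 = -432 kJ/mol.
The difference is -432 − (0) = -432 kJ/mol, so low-spin lies lower.

-432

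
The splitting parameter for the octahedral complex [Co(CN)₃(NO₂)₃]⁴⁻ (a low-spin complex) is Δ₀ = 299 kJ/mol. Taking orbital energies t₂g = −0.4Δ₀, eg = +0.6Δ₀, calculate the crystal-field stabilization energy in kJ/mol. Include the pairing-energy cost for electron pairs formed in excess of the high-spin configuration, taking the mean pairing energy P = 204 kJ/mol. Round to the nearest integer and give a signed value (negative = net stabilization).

Ligand charges: 3×(-1) from CN⁻ and 3×(-1) from NO₂⁻ sum to -6; with overall charge -4, Co is +2.
Co is in group 9, so Co²⁺ is d⁷ (9 − 2 = 7).
Configuration: t₂g⁶ eg¹.
Orbital CFSE = 6(-0.4) + 1(0.6) = -1.8Δ₀ = -1.8 × 299 = -538 kJ/mol.
Relative to high-spin t₂g⁵ eg² (2 paired), the low-spin configuration has 1 additional pair, contributing +1 × 204 = +204 kJ/mol.
Net CFSE = -538 + 204 = -334 kJ/mol.

-334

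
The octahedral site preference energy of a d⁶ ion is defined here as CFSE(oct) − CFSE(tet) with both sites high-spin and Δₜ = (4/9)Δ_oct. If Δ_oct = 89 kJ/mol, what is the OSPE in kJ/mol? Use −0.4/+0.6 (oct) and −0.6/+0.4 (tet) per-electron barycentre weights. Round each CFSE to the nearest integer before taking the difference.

Octahedral high-spin t₂g⁴ eg²: CFSE = -0.4 × 89 = -36 kJ/mol.
In a tetrahedral site the filling is e³ t₂³: CFSE(tet) = -0.6Δₜ = -0.6 × (4/9)(89) = -24 kJ/mol.
OSPE = CFSE(oct) − CFSE(tet) = -36 − (-24) = -12 kJ/mol.

-12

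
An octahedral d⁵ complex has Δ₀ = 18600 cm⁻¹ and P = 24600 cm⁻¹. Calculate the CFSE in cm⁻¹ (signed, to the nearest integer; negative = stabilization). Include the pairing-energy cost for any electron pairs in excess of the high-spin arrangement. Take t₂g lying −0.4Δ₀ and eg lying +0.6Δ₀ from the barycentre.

Here Δ₀ < P (18600 < 24600), so the high-spin state is favoured.
Filling d⁵ accordingly: t₂g³ eg².
Orbital CFSE = 0.0Δ₀ = 0.0 × 18600 = 0 cm⁻¹.
High-spin has no excess pairs, so no pairing correction applies.

0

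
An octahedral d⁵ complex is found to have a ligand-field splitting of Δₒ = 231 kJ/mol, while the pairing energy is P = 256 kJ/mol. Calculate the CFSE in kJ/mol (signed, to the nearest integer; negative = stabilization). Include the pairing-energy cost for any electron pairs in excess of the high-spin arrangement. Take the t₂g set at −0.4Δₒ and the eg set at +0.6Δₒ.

With Δₒ < P the complex is high-spin.
Filling d⁵ accordingly: t₂g³ eg².
Orbital CFSE = 0.0Δₒ = 0.0 × 231 = 0 kJ/mol.
High-spin has no excess pairs, so no pairing correction applies.

0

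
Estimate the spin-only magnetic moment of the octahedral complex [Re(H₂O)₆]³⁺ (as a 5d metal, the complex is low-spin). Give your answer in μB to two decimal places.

2.83 μB

H₂O is neutral, so the +3 overall charge sits on Re: oxidation state +3.
Re³⁺: group 7, so d-count = 7 − 3 = 4.
Configuration: t₂g⁴ eg⁰ → 2 unpaired electrons.
μ(spin-only) = √[2(2+2)] = √8 ≈ 2.83 μB.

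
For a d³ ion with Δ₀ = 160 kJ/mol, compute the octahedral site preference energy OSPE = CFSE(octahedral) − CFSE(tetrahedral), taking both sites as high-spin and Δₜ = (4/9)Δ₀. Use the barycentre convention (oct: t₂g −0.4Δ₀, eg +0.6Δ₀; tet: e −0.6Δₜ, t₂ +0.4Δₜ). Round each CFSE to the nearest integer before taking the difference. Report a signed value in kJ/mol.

Octahedral (high-spin): t₂g³ eg⁰, CFSE = 3(−0.4) + 0(+0.6) = -1.2Δ₀ = -1.2 × 160 = -192 kJ/mol.
In a tetrahedral site the filling is e² t₂¹: CFSE(tet) = -0.8Δₜ = -0.8 × (4/9)(160) = -57 kJ/mol.
OSPE = -192 − (-57) = -135 kJ/mol.

-135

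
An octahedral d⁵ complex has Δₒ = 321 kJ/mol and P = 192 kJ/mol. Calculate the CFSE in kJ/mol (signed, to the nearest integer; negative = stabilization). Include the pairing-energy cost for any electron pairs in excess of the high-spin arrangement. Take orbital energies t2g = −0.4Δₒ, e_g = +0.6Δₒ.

Here Δₒ > P (321 > 192), so the low-spin state is favoured.
Configuration: t2g^5 e_g^0.
Orbital CFSE = -2.0Δₒ = -2.0 × 321 = -642 kJ/mol.
Excess pairs vs high-spin: 2 − 0 = 2; pairing cost = +384 kJ/mol.
Net CFSE = -642 + 384 = -258 kJ/mol.

-258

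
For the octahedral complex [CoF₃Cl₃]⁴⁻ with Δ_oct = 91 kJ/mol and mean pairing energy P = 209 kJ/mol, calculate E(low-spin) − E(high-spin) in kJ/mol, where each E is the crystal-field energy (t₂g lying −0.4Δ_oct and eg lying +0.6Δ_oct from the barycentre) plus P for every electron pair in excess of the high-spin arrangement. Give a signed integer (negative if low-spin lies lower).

Ligand charges: 3×(-1) from F⁻ and 3×(-1) from Cl⁻ sum to -6; with overall charge -4, Co is +2.
Co sits in group 9; removing 2 electrons leaves Co²⁺ with 9 − 2 = 7 d electrons.
High-spin d⁷ fills as t₂g⁵ eg² with CFSE 5(−0.4) + 2(+0.6) = -0.8Δ_oct = -73 kJ/mol.
For low-spin the configuration is t₂g⁶ eg¹: orbital energy -1.8 × 91 = -164 kJ/mol, and 1 additional pair relative to high-spin adds 209 kJ/mol, giving 45 kJ/mol.
E(LS) − E(HS) = 45 − (-73) = 118 kJ/mol.

118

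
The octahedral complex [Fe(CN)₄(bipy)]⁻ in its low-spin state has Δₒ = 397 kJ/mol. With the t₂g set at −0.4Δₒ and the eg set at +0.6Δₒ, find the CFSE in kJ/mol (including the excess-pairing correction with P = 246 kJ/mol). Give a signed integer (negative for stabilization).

Ligand charges: 4×(-1) from CN⁻ and 1×(+0) from bipy sum to -4; with overall charge -1, Fe is +3.
Fe³⁺: group 8, so d-count = 8 − 3 = 5.
The d⁵ electrons fill as t₂g⁵ eg⁰.
CFSE(orbital) = 5×(-0.4Δₒ) + 0×(0.6Δₒ) = -2.0Δₒ; with Δₒ = 397 kJ/mol that is -794 kJ/mol.
Relative to high-spin t₂g³ eg² (0 paired), the low-spin configuration has 2 additional pairs, contributing +2 × 246 = +492 kJ/mol.
Net CFSE = -794 + 492 = -302 kJ/mol.

-302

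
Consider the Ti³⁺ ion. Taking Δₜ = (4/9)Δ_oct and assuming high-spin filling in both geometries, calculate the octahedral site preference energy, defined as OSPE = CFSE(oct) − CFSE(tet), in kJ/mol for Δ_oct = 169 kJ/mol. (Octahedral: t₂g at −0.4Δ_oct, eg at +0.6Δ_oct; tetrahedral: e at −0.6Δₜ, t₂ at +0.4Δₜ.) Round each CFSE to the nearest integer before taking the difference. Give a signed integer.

-23

Ti³⁺: group 4, so d-count = 4 − 3 = 1.
Octahedral (high-spin): t₂g¹ eg⁰, CFSE = 1(−0.4) + 0(+0.6) = -0.4Δ_oct = -0.4 × 169 = -68 kJ/mol.
Tetrahedral: e¹ t₂⁰, CFSE = 1(−0.6) + 0(+0.4) = -0.6Δₜ = -0.6 × (4/9) × 169 = -45 kJ/mol.
Subtracting, OSPE = -68 − (-45) = -23 kJ/mol.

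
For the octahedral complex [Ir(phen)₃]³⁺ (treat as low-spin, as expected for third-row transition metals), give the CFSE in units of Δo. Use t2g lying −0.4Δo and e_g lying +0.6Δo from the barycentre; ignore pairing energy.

-2.4 Δo

phen is neutral, so the +3 overall charge sits on Ir: oxidation state +3.
Group 9 minus oxidation state +3 gives a d⁶ configuration for Ir³⁺.
Configuration: t2g^6 e_g^0.
CFSE = 6(-0.4Δo) + 0(0.6Δo) = -2.4Δo + 0.0Δo = -2.4Δo.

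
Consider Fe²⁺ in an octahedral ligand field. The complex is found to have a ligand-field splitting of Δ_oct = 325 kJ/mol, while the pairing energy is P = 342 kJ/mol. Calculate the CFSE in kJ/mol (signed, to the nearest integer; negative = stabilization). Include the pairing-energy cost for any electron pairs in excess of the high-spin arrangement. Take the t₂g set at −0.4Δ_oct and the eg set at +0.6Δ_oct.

-130

Fe²⁺: group 8, so d-count = 8 − 2 = 6.
With Δ_oct < P the complex is high-spin.
Configuration: t₂g⁴ eg².
Orbital CFSE = -0.4Δ_oct = -0.4 × 325 = -130 kJ/mol.
High-spin has no excess pairs, so no pairing correction applies.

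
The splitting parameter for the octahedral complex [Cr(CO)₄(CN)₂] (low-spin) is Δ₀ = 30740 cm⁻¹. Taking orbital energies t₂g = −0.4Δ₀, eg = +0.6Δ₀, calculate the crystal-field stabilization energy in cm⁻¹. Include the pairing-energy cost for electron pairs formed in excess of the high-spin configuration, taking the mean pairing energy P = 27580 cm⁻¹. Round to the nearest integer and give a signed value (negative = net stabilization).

-21604

Ligand charges: 4×(+0) from CO and 2×(-1) from CN⁻ sum to -2; with overall charge +0, Cr is +2.
Group 6 minus oxidation state +2 gives a d⁴ configuration for Cr²⁺.
Configuration: t₂g⁴ eg⁰.
CFSE(orbital) = 4×(-0.4Δ₀) + 0×(0.6Δ₀) = -1.6Δ₀; with Δ₀ = 30740 cm⁻¹ that is -49184 cm⁻¹.
High-spin d⁴ would be t₂g³ eg¹ with 0 pairs; low-spin has 1, so 1 excess pair costs +1P = +27580 cm⁻¹.
Net CFSE = -49184 + 27580 = -21604 cm⁻¹.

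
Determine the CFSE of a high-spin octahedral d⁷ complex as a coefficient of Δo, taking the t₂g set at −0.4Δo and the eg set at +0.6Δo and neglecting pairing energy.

-0.8 Δo

Configuration: t₂g⁵ eg².
CFSE = 5(-0.4Δo) + 2(0.6Δo) = -2.0Δo + 1.2Δo = -0.8Δo.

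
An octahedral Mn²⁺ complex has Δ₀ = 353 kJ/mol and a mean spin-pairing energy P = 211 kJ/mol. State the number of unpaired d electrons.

Mn sits in group 7; removing 2 electrons leaves Mn²⁺ with 7 − 2 = 5 d electrons.
With Δ₀ > P the complex is low-spin.
That gives t₂g⁵ eg⁰.
Unpaired electrons: 1.

1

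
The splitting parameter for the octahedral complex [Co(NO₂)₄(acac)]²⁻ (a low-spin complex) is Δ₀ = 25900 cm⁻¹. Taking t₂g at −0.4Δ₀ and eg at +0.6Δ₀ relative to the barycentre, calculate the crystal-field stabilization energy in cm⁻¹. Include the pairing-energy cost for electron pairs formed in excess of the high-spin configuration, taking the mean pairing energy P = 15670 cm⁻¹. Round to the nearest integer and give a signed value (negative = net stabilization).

Ligand charges: 4×(-1) from NO₂⁻ and 1×(-1) from acac⁻ sum to -5; with overall charge -2, Co is +3.
Co sits in group 9; removing 3 electrons leaves Co³⁺ with 9 − 3 = 6 d electrons.
Electron filling gives t₂g⁶ eg⁰.
CFSE(orbital) = 6×(-0.4Δ₀) + 0×(0.6Δ₀) = -2.4Δ₀; with Δ₀ = 25900 cm⁻¹ that is -62160 cm⁻¹.
Pairing penalty: 3 pairs vs 1 in the high-spin reference → 2 extra × P = 31340 cm⁻¹.
Overall CFSE = -62160 + 31340 = -30820 cm⁻¹.

-30820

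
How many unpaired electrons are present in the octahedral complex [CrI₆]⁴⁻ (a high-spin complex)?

Each I⁻ contributes -1; 6 × (-1) = -6. With overall charge -4, Cr is in the +2 oxidation state.
Cr sits in group 6; removing 2 electrons leaves Cr²⁺ with 6 − 2 = 4 d electrons.
Configuration: t₂g³ eg¹, giving 4 unpaired electrons.

4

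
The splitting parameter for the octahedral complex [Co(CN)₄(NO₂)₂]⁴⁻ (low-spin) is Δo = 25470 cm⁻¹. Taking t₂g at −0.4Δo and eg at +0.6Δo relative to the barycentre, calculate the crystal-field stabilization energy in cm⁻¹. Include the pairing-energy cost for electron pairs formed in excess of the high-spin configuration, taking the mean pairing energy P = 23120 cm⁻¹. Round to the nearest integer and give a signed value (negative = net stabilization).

-22726

Ligand charges: 4×(-1) from CN⁻ and 2×(-1) from NO₂⁻ sum to -6; with overall charge -4, Co is +2.
Group 9 minus oxidation state +2 gives a d⁷ configuration for Co²⁺.
Electron filling gives t₂g⁶ eg¹.
The orbital stabilization is -1.8Δo = -1.8 × 25470 = -45846 cm⁻¹.
Pairing penalty: 3 pairs vs 2 in the high-spin reference → 1 extra × P = 23120 cm⁻¹.
Net CFSE = -45846 + 23120 = -22726 cm⁻¹.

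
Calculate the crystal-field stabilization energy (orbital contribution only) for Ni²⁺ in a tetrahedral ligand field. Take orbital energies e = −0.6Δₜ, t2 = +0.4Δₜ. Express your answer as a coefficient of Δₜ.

Ni is in group 10, so Ni²⁺ is d⁸ (10 − 2 = 8).
With tetrahedral geometry the complex is necessarily high-spin.
Configuration: e^4 t2^4.
CFSE = 4(-0.6Δₜ) + 4(0.4Δₜ) = -2.4Δₜ + 1.6Δₜ = -0.8Δₜ.

-0.8 Δₜ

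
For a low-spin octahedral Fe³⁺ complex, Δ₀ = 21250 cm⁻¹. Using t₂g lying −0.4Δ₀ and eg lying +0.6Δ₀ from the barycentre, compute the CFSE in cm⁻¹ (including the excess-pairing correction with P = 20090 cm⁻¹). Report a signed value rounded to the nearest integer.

Fe³⁺: group 8, so d-count = 8 − 3 = 5.
Electron filling gives t₂g⁵ eg⁰.
Orbital CFSE = 5(-0.4) + 0(0.6) = -2.0Δ₀ = -2.0 × 21250 = -42500 cm⁻¹.
High-spin d⁵ would be t₂g³ eg² with 0 pairs; low-spin has 2, so 2 excess pairs cost +2P = +40180 cm⁻¹.
Combining: -42500 + 40180 = -2320 cm⁻¹.

-2320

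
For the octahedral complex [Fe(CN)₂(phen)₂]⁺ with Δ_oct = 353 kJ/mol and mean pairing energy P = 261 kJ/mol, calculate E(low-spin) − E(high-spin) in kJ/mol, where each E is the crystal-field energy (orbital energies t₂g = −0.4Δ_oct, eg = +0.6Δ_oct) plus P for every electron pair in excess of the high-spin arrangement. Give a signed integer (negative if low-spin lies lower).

Ligand charges: 2×(-1) from CN⁻ and 2×(+0) from phen sum to -2; with overall charge +1, Fe is +3.
Fe is in group 8, so Fe³⁺ is d⁵ (8 − 3 = 5).
High-spin d⁵ fills as t₂g³ eg² with CFSE 3(−0.4) + 2(+0.6) = 0.0Δ_oct = 0 kJ/mol.
Low-spin t₂g⁵ eg⁰ gives -2.0Δ_oct = -706 kJ/mol, but forming 2 extra pairs costs 2P = 522 kJ/mol, so E(LS) = -706 + 522 = -184 kJ/mol.
Thus E(LS) − E(HS) = -184 kJ/mol.

-184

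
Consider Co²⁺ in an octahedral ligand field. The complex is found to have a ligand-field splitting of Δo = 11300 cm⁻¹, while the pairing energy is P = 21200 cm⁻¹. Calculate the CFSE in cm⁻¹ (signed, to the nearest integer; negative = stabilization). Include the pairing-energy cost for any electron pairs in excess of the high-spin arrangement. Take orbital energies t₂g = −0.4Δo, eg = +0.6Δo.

-9040

Co²⁺: group 9, so d-count = 9 − 2 = 7.
Δo < P, so pairing is avoided: the ground state is high-spin.
Filling d⁷ accordingly: t₂g⁵ eg².
Orbital CFSE = -0.8Δo = -0.8 × 11300 = -9040 cm⁻¹.
High-spin has no excess pairs, so no pairing correction applies.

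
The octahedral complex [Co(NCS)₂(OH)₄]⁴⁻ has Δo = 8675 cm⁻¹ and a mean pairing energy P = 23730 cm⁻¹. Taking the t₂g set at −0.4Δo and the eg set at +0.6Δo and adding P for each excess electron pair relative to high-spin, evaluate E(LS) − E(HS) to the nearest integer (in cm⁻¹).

15055

Ligand charges: 2×(-1) from NCS⁻ and 4×(-1) from OH⁻ sum to -6; with overall charge -4, Co is +2.
Group 9 minus oxidation state +2 gives a d⁷ configuration for Co²⁺.
In the high-spin limit (t₂g⁵ eg²) the orbital term is -0.8Δo = -6940 cm⁻¹, with no excess pairing.
Low-spin: t₂g⁶ eg¹, orbital CFSE = -1.8Δo = -15615 cm⁻¹; plus 1 excess pair × P = +23730 cm⁻¹; total 8115 cm⁻¹.
The difference is 8115 − (-6940) = 15055 cm⁻¹, so high-spin lies lower.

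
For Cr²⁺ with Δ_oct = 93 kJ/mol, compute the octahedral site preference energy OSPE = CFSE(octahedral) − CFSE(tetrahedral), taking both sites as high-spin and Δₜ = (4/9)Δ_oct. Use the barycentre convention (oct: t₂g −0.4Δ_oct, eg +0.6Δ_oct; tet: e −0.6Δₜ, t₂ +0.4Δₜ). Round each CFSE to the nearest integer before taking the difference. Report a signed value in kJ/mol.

-39

Group 6 minus oxidation state +2 gives a d⁴ configuration for Cr²⁺.
In an octahedral site d⁴ (HS) is t2g^3 e_g^1, giving CFSE(oct) = -0.6Δ_oct = -56 kJ/mol.
Tetrahedral: e^2 t2^2, CFSE = 2(−0.6) + 2(+0.4) = -0.4Δₜ = -0.4 × (4/9) × 93 = -17 kJ/mol.
OSPE = CFSE(oct) − CFSE(tet) = -56 − (-17) = -39 kJ/mol.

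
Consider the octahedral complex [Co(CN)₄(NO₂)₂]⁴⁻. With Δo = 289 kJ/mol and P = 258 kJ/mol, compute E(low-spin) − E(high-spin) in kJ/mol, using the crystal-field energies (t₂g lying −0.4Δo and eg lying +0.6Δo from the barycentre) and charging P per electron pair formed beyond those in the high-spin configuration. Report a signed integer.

Ligand charges: 4×(-1) from CN⁻ and 2×(-1) from NO₂⁻ sum to -6; with overall charge -4, Co is +2.
Co²⁺: group 9, so d-count = 9 − 2 = 7.
In the high-spin limit (t₂g⁵ eg²) the orbital term is -0.8Δo = -231 kJ/mol, with no excess pairing.
For low-spin the configuration is t₂g⁶ eg¹: orbital energy -1.8 × 289 = -520 kJ/mol, and 1 additional pair relative to high-spin adds 258 kJ/mol, giving -262 kJ/mol.
E(LS) − E(HS) = -262 − (-231) = -31 kJ/mol.

-31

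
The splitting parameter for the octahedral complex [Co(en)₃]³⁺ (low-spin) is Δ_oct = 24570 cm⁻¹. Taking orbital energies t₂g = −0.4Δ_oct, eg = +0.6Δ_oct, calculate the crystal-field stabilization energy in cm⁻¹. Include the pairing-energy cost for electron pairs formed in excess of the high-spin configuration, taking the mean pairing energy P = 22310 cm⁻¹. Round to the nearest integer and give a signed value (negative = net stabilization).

en is neutral, so the +3 overall charge sits on Co: oxidation state +3.
Co³⁺: group 9, so d-count = 9 − 3 = 6.
Electron filling gives t₂g⁶ eg⁰.
Orbital CFSE = 6(-0.4) + 0(0.6) = -2.4Δ_oct = -2.4 × 24570 = -58968 cm⁻¹.
Relative to high-spin t₂g⁴ eg² (1 paired), the low-spin configuration has 2 additional pairs, contributing +2 × 22310 = +44620 cm⁻¹.
Overall CFSE = -58968 + 44620 = -14348 cm⁻¹.

-14348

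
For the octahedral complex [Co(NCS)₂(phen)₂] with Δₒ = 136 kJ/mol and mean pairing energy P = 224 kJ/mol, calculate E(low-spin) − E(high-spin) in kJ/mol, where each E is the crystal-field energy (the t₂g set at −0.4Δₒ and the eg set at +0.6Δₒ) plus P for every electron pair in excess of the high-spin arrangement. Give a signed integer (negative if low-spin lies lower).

Ligand charges: 2×(-1) from NCS⁻ and 2×(+0) from phen sum to -2; with overall charge +0, Co is +2.
Co sits in group 9; removing 2 electrons leaves Co²⁺ with 9 − 2 = 7 d electrons.
High-spin: t₂g⁵ eg², CFSE = -0.8Δₒ = -109 kJ/mol.
For low-spin the configuration is t₂g⁶ eg¹: orbital energy -1.8 × 136 = -245 kJ/mol, and 1 additional pair relative to high-spin adds 224 kJ/mol, giving -21 kJ/mol.
Thus E(LS) − E(HS) = 88 kJ/mol.

88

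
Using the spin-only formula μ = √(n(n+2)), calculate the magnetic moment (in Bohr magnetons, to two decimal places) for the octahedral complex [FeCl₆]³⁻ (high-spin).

Each Cl⁻ contributes -1; 6 × (-1) = -6. With overall charge -3, Fe is in the +3 oxidation state.
Fe sits in group 8; removing 3 electrons leaves Fe³⁺ with 8 − 3 = 5 d electrons.
Configuration: t₂g³ eg² → 5 unpaired electrons.
μ(spin-only) = √[5(5+2)] = √35 ≈ 5.92 Bohr magnetons.

5.92 Bohr magnetons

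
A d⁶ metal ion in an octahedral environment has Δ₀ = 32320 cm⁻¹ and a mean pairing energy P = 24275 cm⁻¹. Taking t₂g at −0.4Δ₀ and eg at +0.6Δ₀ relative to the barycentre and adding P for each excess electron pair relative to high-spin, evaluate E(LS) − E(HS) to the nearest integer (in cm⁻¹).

High-spin d⁶ fills as t₂g⁴ eg² with CFSE 4(−0.4) + 2(+0.6) = -0.4Δ₀ = -12928 cm⁻¹.
For low-spin the configuration is t₂g⁶ eg⁰: orbital energy -2.4 × 32320 = -77568 cm⁻¹, and 2 additional pairs relative to high-spin add 48550 cm⁻¹, giving -29018 cm⁻¹.
Thus E(LS) − E(HS) = -16090 cm⁻¹.

-16090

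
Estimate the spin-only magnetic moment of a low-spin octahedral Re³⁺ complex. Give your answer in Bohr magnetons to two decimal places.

Group 7 minus oxidation state +3 gives a d⁴ configuration for Re³⁺.
Configuration: t2g^4 e_g^0 → 2 unpaired electrons.
μ(spin-only) = √[2(2+2)] = √8 ≈ 2.83 Bohr magnetons.

2.83 Bohr magnetons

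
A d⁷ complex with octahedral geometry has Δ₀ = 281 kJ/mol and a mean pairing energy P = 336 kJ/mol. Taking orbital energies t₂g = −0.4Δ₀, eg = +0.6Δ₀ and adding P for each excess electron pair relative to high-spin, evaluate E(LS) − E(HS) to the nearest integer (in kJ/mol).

55

High-spin: t₂g⁵ eg², CFSE = -0.8Δ₀ = -225 kJ/mol.
For low-spin the configuration is t₂g⁶ eg¹: orbital energy -1.8 × 281 = -506 kJ/mol, and 1 additional pair relative to high-spin adds 336 kJ/mol, giving -170 kJ/mol.
Thus E(LS) − E(HS) = 55 kJ/mol.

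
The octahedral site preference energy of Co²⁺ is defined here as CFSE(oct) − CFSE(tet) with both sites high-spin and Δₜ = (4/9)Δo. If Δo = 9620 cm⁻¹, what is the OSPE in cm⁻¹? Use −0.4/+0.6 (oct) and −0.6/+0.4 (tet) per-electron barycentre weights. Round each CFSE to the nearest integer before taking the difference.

-2565

Co²⁺: group 9, so d-count = 9 − 2 = 7.
Octahedral (high-spin): t2g^5 e_g^2, CFSE = 5(−0.4) + 2(+0.6) = -0.8Δo = -0.8 × 9620 = -7696 cm⁻¹.
Tetrahedral: e^4 t2^3, CFSE = 4(−0.6) + 3(+0.4) = -1.2Δₜ = -1.2 × (4/9) × 9620 = -5131 cm⁻¹.
OSPE = -7696 − (-5131) = -2565 cm⁻¹.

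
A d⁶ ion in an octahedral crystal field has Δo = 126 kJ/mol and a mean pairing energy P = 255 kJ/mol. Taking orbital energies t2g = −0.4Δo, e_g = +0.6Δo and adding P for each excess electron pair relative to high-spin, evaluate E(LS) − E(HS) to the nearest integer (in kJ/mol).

258

In the high-spin limit (t2g^4 e_g^2) the orbital term is -0.4Δo = -50 kJ/mol, with no excess pairing.
For low-spin the configuration is t2g^6 e_g^0: orbital energy -2.4 × 126 = -302 kJ/mol, and 2 additional pairs relative to high-spin add 510 kJ/mol, giving 208 kJ/mol.
Thus E(LS) − E(HS) = 258 kJ/mol.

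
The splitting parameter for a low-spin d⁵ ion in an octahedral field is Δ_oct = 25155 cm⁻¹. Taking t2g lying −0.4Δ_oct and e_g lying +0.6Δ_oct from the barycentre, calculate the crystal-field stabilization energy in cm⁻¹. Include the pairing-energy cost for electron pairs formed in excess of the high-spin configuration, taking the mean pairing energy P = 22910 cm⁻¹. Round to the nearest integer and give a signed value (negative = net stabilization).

The d⁵ electrons fill as t2g^5 e_g^0.
CFSE(orbital) = 5×(-0.4Δ_oct) + 0×(0.6Δ_oct) = -2.0Δ_oct; with Δ_oct = 25155 cm⁻¹ that is -50310 cm⁻¹.
Pairing penalty: 2 pairs vs 0 in the high-spin reference → 2 extra × P = 45820 cm⁻¹.
Overall CFSE = -50310 + 45820 = -4490 cm⁻¹.

-4490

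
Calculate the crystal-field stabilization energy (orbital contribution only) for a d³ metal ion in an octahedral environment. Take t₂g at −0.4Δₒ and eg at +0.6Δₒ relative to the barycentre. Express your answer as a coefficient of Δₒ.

-1.2 Δₒ

For octahedral d³ the high- and low-spin configurations coincide.
Configuration: t₂g³ eg⁰.
CFSE = 3(-0.4Δₒ) + 0(0.6Δₒ) = -1.2Δₒ + 0.0Δₒ = -1.2Δₒ.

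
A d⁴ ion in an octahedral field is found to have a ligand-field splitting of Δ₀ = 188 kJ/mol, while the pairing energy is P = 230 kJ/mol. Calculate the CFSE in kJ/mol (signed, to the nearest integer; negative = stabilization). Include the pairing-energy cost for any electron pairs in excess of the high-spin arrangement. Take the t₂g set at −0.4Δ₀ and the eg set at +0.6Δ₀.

-113

With Δ₀ < P the complex is high-spin.
That gives t₂g³ eg¹.
Orbital CFSE = -0.6Δ₀ = -0.6 × 188 = -113 kJ/mol.
High-spin has no excess pairs, so no pairing correction applies.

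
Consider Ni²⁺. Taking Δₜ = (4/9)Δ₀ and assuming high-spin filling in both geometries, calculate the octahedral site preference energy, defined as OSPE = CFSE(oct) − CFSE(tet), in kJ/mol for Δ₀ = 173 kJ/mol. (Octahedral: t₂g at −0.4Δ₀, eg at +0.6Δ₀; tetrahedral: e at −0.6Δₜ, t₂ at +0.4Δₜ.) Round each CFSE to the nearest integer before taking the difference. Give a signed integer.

-146

Group 10 minus oxidation state +2 gives a d⁸ configuration for Ni²⁺.
Octahedral high-spin t2g^6 e_g^2: CFSE = -1.2 × 173 = -208 kJ/mol.
Tetrahedral: e^4 t2^4, CFSE = 4(−0.6) + 4(+0.4) = -0.8Δₜ = -0.8 × (4/9) × 173 = -62 kJ/mol.
Subtracting, OSPE = -208 − (-62) = -146 kJ/mol.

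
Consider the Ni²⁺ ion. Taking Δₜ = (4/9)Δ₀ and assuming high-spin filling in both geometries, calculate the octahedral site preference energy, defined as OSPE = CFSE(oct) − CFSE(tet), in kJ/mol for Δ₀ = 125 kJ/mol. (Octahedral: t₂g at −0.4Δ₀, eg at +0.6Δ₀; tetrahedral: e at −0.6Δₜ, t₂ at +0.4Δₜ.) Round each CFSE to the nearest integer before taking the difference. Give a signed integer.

-106

Ni²⁺: group 10, so d-count = 10 − 2 = 8.
In an octahedral site d⁸ (HS) is t₂g⁶ eg², giving CFSE(oct) = -1.2Δ₀ = -150 kJ/mol.
Tetrahedral: e⁴ t₂⁴, CFSE = 4(−0.6) + 4(+0.4) = -0.8Δₜ = -0.8 × (4/9) × 125 = -44 kJ/mol.
OSPE = CFSE(oct) − CFSE(tet) = -150 − (-44) = -106 kJ/mol.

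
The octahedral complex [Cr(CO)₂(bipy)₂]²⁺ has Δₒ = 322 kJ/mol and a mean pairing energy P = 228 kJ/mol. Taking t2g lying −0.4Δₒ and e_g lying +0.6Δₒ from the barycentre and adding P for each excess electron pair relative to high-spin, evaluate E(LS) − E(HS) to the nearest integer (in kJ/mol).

Ligand charges: 2×(+0) from CO and 2×(+0) from bipy sum to +0; with overall charge +2, Cr is +2.
Cr²⁺: group 6, so d-count = 6 − 2 = 4.
In the high-spin limit (t2g^3 e_g^1) the orbital term is -0.6Δₒ = -193 kJ/mol, with no excess pairing.
Low-spin: t2g^4 e_g^0, orbital CFSE = -1.6Δₒ = -515 kJ/mol; plus 1 excess pair × P = +228 kJ/mol; total -287 kJ/mol.
E(LS) − E(HS) = -287 − (-193) = -94 kJ/mol.

-94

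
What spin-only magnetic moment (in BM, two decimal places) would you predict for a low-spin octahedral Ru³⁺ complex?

Ru³⁺: group 8, so d-count = 8 − 3 = 5.
Configuration: t₂g⁵ eg⁰ → 1 unpaired electron.
μ(spin-only) = √[1(1+2)] = √3 ≈ 1.73 BM.

1.73 BM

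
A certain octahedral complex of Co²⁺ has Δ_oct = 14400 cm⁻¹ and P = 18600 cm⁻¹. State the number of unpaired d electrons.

3

Co sits in group 9; removing 2 electrons leaves Co²⁺ with 9 − 2 = 7 d electrons.
Δ_oct < P, so pairing is avoided: the ground state is high-spin.
Configuration: t₂g⁵ eg².
Unpaired electrons: 3.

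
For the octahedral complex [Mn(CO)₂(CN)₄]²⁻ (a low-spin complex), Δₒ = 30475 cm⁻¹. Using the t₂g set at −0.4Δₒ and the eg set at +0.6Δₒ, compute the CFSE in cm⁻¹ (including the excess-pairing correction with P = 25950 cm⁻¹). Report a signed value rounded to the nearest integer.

Ligand charges: 2×(+0) from CO and 4×(-1) from CN⁻ sum to -4; with overall charge -2, Mn is +2.
Mn²⁺: group 7, so d-count = 7 − 2 = 5.
Electron filling gives t₂g⁵ eg⁰.
The orbital stabilization is -2.0Δₒ = -2.0 × 30475 = -60950 cm⁻¹.
Pairing penalty: 2 pairs vs 0 in the high-spin reference → 2 extra × P = 51900 cm⁻¹.
Overall CFSE = -60950 + 51900 = -9050 cm⁻¹.

-9050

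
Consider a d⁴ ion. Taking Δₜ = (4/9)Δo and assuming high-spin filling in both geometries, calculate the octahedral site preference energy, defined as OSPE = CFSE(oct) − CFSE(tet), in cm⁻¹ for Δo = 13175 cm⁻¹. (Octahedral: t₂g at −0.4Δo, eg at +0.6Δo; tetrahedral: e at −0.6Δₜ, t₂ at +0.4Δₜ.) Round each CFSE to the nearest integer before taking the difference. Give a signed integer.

In an octahedral site d⁴ (HS) is t₂g³ eg¹, giving CFSE(oct) = -0.6Δo = -7905 cm⁻¹.
Tetrahedral e² t₂² gives -0.4Δₜ = -0.4 × (4/9) × 13175 = -2342 cm⁻¹.
OSPE = -7905 − (-2342) = -5563 cm⁻¹.

-5563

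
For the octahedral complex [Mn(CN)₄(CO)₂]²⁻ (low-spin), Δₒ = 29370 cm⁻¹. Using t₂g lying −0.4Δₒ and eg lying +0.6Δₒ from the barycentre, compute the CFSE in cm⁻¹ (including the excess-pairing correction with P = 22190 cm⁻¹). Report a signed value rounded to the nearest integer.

Ligand charges: 4×(-1) from CN⁻ and 2×(+0) from CO sum to -4; with overall charge -2, Mn is +2.
Mn is in group 7, so Mn²⁺ is d⁵ (7 − 2 = 5).
The d⁵ electrons fill as t₂g⁵ eg⁰.
CFSE(orbital) = 5×(-0.4Δₒ) + 0×(0.6Δₒ) = -2.0Δₒ; with Δₒ = 29370 cm⁻¹ that is -58740 cm⁻¹.
Pairing penalty: 2 pairs vs 0 in the high-spin reference → 2 extra × P = 44380 cm⁻¹.
Overall CFSE = -58740 + 44380 = -14360 cm⁻¹.

-14360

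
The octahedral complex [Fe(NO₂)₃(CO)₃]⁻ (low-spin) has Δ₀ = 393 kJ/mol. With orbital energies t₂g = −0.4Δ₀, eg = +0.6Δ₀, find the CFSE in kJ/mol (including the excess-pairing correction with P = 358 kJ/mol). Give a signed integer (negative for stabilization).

Ligand charges: 3×(-1) from NO₂⁻ and 3×(+0) from CO sum to -3; with overall charge -1, Fe is +2.
Fe is in group 8, so Fe²⁺ is d⁶ (8 − 2 = 6).
Electron filling gives t₂g⁶ eg⁰.
The orbital stabilization is -2.4Δ₀ = -2.4 × 393 = -943 kJ/mol.
Relative to high-spin t₂g⁴ eg² (1 paired), the low-spin configuration has 2 additional pairs, contributing +2 × 358 = +716 kJ/mol.
Net CFSE = -943 + 716 = -227 kJ/mol.

-227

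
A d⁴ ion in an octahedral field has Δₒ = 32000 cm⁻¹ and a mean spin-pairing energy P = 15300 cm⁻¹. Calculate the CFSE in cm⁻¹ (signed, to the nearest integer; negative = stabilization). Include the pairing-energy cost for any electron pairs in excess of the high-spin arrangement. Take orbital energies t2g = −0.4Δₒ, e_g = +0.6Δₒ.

-35900

Δₒ > P, so pairing is preferred: the ground state is low-spin.
That gives t2g^4 e_g^0.
Orbital CFSE = -1.6Δₒ = -1.6 × 32000 = -51200 cm⁻¹.
Excess pairs vs high-spin: 1 − 0 = 1; pairing cost = +15300 cm⁻¹.
Net CFSE = -51200 + 15300 = -35900 cm⁻¹.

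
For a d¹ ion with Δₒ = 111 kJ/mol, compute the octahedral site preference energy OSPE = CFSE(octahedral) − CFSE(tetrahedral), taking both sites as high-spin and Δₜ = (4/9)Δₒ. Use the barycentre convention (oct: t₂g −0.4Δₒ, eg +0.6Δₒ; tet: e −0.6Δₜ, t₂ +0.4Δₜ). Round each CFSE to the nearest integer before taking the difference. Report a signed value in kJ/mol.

-14

In an octahedral site d¹ (HS) is t₂g¹ eg⁰, giving CFSE(oct) = -0.4Δₒ = -44 kJ/mol.
In a tetrahedral site the filling is e¹ t₂⁰: CFSE(tet) = -0.6Δₜ = -0.6 × (4/9)(111) = -30 kJ/mol.
Subtracting, OSPE = -44 − (-30) = -14 kJ/mol.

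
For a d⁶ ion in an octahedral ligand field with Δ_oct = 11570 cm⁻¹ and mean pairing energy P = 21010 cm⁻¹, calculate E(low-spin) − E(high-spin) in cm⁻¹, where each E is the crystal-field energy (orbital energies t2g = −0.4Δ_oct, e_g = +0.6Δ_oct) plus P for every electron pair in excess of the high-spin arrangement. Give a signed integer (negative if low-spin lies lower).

18880

In the high-spin limit (t2g^4 e_g^2) the orbital term is -0.4Δ_oct = -4628 cm⁻¹, with no excess pairing.
Low-spin: t2g^6 e_g^0, orbital CFSE = -2.4Δ_oct = -27768 cm⁻¹; plus 2 excess pairs × P = +42020 cm⁻¹; total 14252 cm⁻¹.
E(LS) − E(HS) = 14252 − (-4628) = 18880 cm⁻¹.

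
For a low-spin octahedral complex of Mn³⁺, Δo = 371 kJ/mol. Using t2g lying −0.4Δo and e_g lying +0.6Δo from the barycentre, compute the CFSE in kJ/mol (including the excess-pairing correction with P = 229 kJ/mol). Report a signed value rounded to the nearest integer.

-365

Mn sits in group 7; removing 3 electrons leaves Mn³⁺ with 7 − 3 = 4 d electrons.
Configuration: t2g^4 e_g^0.
The orbital stabilization is -1.6Δo = -1.6 × 371 = -594 kJ/mol.
Relative to high-spin t2g^3 e_g^1 (0 paired), the low-spin configuration has 1 additional pair, contributing +1 × 229 = +229 kJ/mol.
Combining: -594 + 229 = -365 kJ/mol.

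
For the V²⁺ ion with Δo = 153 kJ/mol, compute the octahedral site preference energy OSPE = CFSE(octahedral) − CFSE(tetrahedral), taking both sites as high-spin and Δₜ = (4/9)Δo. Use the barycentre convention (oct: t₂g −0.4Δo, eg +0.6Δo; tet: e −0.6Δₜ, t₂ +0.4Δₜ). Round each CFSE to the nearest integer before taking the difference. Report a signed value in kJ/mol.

V sits in group 5; removing 2 electrons leaves V²⁺ with 5 − 2 = 3 d electrons.
Octahedral (high-spin): t₂g³ eg⁰, CFSE = 3(−0.4) + 0(+0.6) = -1.2Δo = -1.2 × 153 = -184 kJ/mol.
In a tetrahedral site the filling is e² t₂¹: CFSE(tet) = -0.8Δₜ = -0.8 × (4/9)(153) = -54 kJ/mol.
Subtracting, OSPE = -184 − (-54) = -130 kJ/mol.

-130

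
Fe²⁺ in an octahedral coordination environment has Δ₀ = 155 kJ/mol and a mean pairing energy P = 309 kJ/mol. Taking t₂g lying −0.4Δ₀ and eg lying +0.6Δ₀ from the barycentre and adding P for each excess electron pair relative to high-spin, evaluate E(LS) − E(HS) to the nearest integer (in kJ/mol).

Fe²⁺: group 8, so d-count = 8 − 2 = 6.
In the high-spin limit (t₂g⁴ eg²) the orbital term is -0.4Δ₀ = -62 kJ/mol, with no excess pairing.
For low-spin the configuration is t₂g⁶ eg⁰: orbital energy -2.4 × 155 = -372 kJ/mol, and 2 additional pairs relative to high-spin add 618 kJ/mol, giving 246 kJ/mol.
The difference is 246 − (-62) = 308 kJ/mol, so high-spin lies lower.

308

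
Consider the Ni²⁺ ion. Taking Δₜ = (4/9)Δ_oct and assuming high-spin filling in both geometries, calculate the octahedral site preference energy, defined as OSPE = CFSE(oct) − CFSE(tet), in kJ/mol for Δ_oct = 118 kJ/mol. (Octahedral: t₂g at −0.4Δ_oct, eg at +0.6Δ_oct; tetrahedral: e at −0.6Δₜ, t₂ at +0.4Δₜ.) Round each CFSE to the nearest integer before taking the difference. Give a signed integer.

-100

Group 10 minus oxidation state +2 gives a d⁸ configuration for Ni²⁺.
Octahedral (high-spin): t2g^6 e_g^2, CFSE = 6(−0.4) + 2(+0.6) = -1.2Δ_oct = -1.2 × 118 = -142 kJ/mol.
Tetrahedral e^4 t2^4 gives -0.8Δₜ = -0.8 × (4/9) × 118 = -42 kJ/mol.
Subtracting, OSPE = -142 − (-42) = -100 kJ/mol.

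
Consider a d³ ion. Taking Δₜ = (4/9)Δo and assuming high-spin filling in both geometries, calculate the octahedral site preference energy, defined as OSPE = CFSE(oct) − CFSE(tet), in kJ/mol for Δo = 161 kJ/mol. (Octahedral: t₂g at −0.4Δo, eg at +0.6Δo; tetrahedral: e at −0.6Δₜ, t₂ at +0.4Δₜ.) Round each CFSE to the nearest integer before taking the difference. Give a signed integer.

-136

Octahedral high-spin t₂g³ eg⁰: CFSE = -1.2 × 161 = -193 kJ/mol.
Tetrahedral e² t₂¹ gives -0.8Δₜ = -0.8 × (4/9) × 161 = -57 kJ/mol.
OSPE = CFSE(oct) − CFSE(tet) = -193 − (-57) = -136 kJ/mol.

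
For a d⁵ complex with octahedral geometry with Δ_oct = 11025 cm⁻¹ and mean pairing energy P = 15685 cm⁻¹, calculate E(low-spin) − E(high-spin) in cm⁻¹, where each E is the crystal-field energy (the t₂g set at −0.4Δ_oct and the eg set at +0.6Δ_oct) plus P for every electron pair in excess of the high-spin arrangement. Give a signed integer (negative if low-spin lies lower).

In the high-spin limit (t₂g³ eg²) the orbital term is 0.0Δ_oct = 0 cm⁻¹, with no excess pairing.
Low-spin: t₂g⁵ eg⁰, orbital CFSE = -2.0Δ_oct = -22050 cm⁻¹; plus 2 excess pairs × P = +31370 cm⁻¹; total 9320 cm⁻¹.
Thus E(LS) − E(HS) = 9320 cm⁻¹.

9320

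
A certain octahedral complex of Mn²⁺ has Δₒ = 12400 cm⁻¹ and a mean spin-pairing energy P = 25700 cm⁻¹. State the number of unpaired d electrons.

Mn²⁺: group 7, so d-count = 7 − 2 = 5.
Here Δₒ < P (12400 < 25700), so the high-spin state is favoured.
That gives t₂g³ eg².
Unpaired electrons: 5.

5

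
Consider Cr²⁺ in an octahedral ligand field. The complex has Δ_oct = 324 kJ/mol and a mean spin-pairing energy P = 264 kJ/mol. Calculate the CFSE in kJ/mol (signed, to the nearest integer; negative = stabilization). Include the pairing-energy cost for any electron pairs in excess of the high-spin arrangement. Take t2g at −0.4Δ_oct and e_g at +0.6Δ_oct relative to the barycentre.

-254

Group 6 minus oxidation state +2 gives a d⁴ configuration for Cr²⁺.
Here Δ_oct > P (324 > 264), so the low-spin state is favoured.
Filling d⁴ accordingly: t2g^4 e_g^0.
Orbital CFSE = -1.6Δ_oct = -1.6 × 324 = -518 kJ/mol.
Excess pairs vs high-spin: 1 − 0 = 1; pairing cost = +264 kJ/mol.
Net CFSE = -518 + 264 = -254 kJ/mol.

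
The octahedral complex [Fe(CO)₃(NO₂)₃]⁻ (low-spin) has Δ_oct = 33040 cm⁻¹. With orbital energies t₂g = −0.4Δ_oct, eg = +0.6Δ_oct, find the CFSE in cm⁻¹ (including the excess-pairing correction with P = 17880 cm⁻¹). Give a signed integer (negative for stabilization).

Ligand charges: 3×(+0) from CO and 3×(-1) from NO₂⁻ sum to -3; with overall charge -1, Fe is +2.
Fe²⁺: group 8, so d-count = 8 − 2 = 6.
Electron filling gives t₂g⁶ eg⁰.
Orbital CFSE = 6(-0.4) + 0(0.6) = -2.4Δ_oct = -2.4 × 33040 = -79296 cm⁻¹.
Pairing penalty: 3 pairs vs 1 in the high-spin reference → 2 extra × P = 35760 cm⁻¹.
Overall CFSE = -79296 + 35760 = -43536 cm⁻¹.

-43536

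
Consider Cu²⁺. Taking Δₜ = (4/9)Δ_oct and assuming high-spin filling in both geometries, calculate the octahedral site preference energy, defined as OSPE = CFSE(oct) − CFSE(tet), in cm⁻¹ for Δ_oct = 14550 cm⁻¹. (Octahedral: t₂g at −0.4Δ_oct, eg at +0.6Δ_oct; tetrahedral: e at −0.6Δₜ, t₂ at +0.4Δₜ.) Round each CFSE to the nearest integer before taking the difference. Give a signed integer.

-6143

Group 11 minus oxidation state +2 gives a d⁹ configuration for Cu²⁺.
Octahedral high-spin t2g^6 e_g^3: CFSE = -0.6 × 14550 = -8730 cm⁻¹.
Tetrahedral: e^4 t2^5, CFSE = 4(−0.6) + 5(+0.4) = -0.4Δₜ = -0.4 × (4/9) × 14550 = -2587 cm⁻¹.
OSPE = CFSE(oct) − CFSE(tet) = -8730 − (-2587) = -6143 cm⁻¹.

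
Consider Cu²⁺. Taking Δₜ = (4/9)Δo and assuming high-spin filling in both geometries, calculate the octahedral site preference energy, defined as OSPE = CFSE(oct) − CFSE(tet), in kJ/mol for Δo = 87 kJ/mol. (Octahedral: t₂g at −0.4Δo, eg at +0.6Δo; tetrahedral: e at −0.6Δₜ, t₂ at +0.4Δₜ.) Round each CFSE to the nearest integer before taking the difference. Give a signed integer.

Cu is in group 11, so Cu²⁺ is d⁹ (11 − 2 = 9).
Octahedral high-spin t₂g⁶ eg³: CFSE = -0.6 × 87 = -52 kJ/mol.
Tetrahedral e⁴ t₂⁵ gives -0.4Δₜ = -0.4 × (4/9) × 87 = -15 kJ/mol.
OSPE = -52 − (-15) = -37 kJ/mol.

-37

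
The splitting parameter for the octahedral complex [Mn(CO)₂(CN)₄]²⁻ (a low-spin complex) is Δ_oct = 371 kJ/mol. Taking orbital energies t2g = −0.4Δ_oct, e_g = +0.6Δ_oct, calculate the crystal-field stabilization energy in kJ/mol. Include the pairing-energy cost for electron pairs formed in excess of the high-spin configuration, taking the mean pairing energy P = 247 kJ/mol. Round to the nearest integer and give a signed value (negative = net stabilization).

-248

Ligand charges: 2×(+0) from CO and 4×(-1) from CN⁻ sum to -4; with overall charge -2, Mn is +2.
Group 7 minus oxidation state +2 gives a d⁵ configuration for Mn²⁺.
The d⁵ electrons fill as t2g^5 e_g^0.
Orbital CFSE = 5(-0.4) + 0(0.6) = -2.0Δ_oct = -2.0 × 371 = -742 kJ/mol.
Relative to high-spin t2g^3 e_g^2 (0 paired), the low-spin configuration has 2 additional pairs, contributing +2 × 247 = +494 kJ/mol.
Overall CFSE = -742 + 494 = -248 kJ/mol.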